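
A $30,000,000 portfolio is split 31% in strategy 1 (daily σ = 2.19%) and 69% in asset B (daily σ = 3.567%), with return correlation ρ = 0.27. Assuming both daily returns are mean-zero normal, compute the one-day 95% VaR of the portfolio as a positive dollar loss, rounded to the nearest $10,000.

σ_p² = 0.31²·2.19² + 0.69²·3.567² + 2·0.27·0.31·0.69·2.19·3.567 = 7.4209 (%²).
σ_p = √7.4209 = 2.724%.
At 95%, z = 1.645.
VaR = 1.645 × 2.724% = 4.481%; on $30,000,000 that is $1,344,300.

$1,340,000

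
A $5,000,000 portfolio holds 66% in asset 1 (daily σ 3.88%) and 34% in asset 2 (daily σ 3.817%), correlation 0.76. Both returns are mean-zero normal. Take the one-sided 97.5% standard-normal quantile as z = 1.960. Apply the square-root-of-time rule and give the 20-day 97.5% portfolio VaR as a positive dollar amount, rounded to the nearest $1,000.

σ_p = √(0.66²·3.88² + 0.34²·3.817² + 2·0.76·0.66·0.34·3.88·3.817) = 3.646%.
σ_{20d} = 3.646% × √20 = 16.305%.
VaR = 1.960 × 16.305% = 31.958%; on $5,000,000 that is $1,597,900.

$1,598,000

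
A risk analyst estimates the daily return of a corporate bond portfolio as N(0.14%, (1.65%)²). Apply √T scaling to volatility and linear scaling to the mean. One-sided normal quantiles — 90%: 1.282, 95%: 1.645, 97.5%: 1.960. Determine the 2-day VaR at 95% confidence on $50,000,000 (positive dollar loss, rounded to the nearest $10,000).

$1,780,000

σ_{2d} = 1.65% × √2 = 2.333%; μ_{2d} = 2 × 0.14% = 0.280%.
VaR = −(0.280%) + 1.645 × 2.333% = 3.558%.
On $50,000,000: 0.03558 × $50,000,000 = $1,779,000.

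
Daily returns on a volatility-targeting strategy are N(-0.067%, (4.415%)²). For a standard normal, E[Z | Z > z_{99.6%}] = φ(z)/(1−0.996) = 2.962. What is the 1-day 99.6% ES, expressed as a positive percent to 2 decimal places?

ES = −(-0.067%) + 4.415% × 2.962 = 13.144%.

13.14%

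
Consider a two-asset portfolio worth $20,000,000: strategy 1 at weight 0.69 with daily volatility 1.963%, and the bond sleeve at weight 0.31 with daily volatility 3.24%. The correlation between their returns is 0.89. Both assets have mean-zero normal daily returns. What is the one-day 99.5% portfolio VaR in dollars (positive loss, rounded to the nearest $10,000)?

σ_p² = 0.69²·1.963² + 0.31²·3.24² + 2·0.89·0.69·0.31·1.963·3.24 = 5.2650 (%²).
σ_p = √5.2650 = 2.295%.
At 99.5%, z = 2.576.
VaR = 2.576 × 2.295% = 5.912%; on $20,000,000 that is $1,182,400.

$1,180,000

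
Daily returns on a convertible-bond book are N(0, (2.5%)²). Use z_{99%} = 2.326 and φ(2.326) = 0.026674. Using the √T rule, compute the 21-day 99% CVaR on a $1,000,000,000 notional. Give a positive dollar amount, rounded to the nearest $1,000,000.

σ_{21d} = 2.5% × √21 = 11.456%.
ES multiplier = φ(z)/(1−α) = 0.026674/0.01 = 2.667.
ES = 11.456% × 2.667 = 30.553%; on $1,000,000,000: $305,530,000.

$306,000,000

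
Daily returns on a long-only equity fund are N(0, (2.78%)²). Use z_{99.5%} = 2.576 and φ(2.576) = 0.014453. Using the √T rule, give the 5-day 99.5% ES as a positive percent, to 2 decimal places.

17.97%

σ_{5d} = 2.78% × √5 = 6.216%.
ES multiplier = φ(z)/(1−α) = 0.014453/0.005 = 2.891.
ES = 6.216% × 2.891 = 17.970%.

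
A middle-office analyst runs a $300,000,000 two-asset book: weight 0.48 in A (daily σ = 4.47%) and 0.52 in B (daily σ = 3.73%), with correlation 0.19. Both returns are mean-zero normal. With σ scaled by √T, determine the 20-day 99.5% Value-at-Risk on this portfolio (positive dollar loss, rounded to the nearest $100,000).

$109,000,000

σ_p = √(0.48²·4.47² + 0.52²·3.73² + 2·0.19·0.48·0.52·4.47·3.73) = 3.154%.
σ_{20d} = 3.154% × √20 = 14.105%.
z(99.5%) = 2.576.
VaR = 2.576 × 14.105% = 36.334%; on $300,000,000 that is $109,002,000.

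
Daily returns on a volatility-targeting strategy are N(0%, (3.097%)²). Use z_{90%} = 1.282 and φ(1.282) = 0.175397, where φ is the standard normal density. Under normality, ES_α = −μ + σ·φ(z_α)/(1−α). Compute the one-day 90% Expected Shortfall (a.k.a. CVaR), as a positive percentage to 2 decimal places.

Tail multiplier: φ(z)/(1−α) = 0.175397 / 0.1 = 1.754.
ES = 3.097% × 1.754 = 5.432%.

5.43%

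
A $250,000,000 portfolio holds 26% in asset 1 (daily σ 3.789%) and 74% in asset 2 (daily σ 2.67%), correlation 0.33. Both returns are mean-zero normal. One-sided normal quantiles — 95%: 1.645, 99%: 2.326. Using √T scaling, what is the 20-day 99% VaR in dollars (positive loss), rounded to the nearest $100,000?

σ_p = √(0.26²·3.789² + 0.74²·2.67² + 2·0.33·0.26·0.74·3.789·2.67) = 2.482%.
σ_{20d} = 2.482% × √20 = 11.100%.
VaR = 2.326 × 11.100% = 25.819%; on $250,000,000 that is $64,547,500.

$64,500,000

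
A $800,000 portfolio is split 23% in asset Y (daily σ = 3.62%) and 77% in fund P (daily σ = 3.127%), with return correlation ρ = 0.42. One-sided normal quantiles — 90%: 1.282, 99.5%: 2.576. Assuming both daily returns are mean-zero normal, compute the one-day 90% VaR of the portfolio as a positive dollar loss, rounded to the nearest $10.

$29,320

σ_p² = 0.23²·3.62² + 0.77²·3.127² + 2·0.42·0.23·0.77·3.62·3.127 = 8.1746 (%²).
σ_p = √8.1746 = 2.859%.
VaR = 1.282 × 2.859% = 3.665%; on $800,000 that is $29,320.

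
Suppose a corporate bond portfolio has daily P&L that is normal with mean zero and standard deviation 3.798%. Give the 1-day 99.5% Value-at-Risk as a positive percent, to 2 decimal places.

At 99.5% one-sided, z = 2.576.
VaR = z·σ = 2.576 × 3.798% = 9.784%.

9.78%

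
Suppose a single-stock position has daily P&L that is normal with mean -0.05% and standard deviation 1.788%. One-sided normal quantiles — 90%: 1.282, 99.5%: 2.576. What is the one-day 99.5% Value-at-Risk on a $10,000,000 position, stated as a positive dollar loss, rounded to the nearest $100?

$465,600

VaR = −μ + z·σ = −(-0.05%) + 2.576 × 1.788% = 4.656%.
On $10,000,000: 0.04656 × $10,000,000 = $465,600.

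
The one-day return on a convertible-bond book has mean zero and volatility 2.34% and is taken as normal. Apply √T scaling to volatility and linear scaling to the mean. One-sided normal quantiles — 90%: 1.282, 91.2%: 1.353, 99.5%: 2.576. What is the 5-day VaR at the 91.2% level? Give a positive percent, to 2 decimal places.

7.08%

σ_{5d} = 2.34% × √5 = 5.232%.
VaR = 1.353 × 5.232% = 7.079%.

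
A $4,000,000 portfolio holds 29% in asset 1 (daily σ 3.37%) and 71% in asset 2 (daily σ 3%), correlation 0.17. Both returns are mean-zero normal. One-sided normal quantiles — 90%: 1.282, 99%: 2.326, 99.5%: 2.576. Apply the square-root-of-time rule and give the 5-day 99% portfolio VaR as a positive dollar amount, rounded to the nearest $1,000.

$518,000

σ_p = √(0.29²·3.37² + 0.71²·3² + 2·0.17·0.29·0.71·3.37·3) = 2.490%.
σ_{5d} = 2.490% × √5 = 5.568%.
VaR = 2.326 × 5.568% = 12.951%; on $4,000,000 that is $518,040.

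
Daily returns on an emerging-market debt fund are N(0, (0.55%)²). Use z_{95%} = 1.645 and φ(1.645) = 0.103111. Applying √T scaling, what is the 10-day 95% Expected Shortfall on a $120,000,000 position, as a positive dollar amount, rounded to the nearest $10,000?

$4,300,000

σ_{10d} = 0.55% × √10 = 1.739%.
ES multiplier = φ(z)/(1−α) = 0.103111/0.05 = 2.062.
ES = 1.739% × 2.062 = 3.586%; on $120,000,000: $4,303,200.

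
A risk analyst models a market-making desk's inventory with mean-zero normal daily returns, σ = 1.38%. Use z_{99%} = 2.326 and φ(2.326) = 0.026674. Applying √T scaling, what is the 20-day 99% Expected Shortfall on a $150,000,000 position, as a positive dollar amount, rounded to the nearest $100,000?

σ_{20d} = 1.38% × √20 = 6.172%.
ES multiplier = φ(z)/(1−α) = 0.026674/0.01 = 2.667.
ES = 6.172% × 2.667 = 16.461%; on $150,000,000: $24,691,500.

$24,700,000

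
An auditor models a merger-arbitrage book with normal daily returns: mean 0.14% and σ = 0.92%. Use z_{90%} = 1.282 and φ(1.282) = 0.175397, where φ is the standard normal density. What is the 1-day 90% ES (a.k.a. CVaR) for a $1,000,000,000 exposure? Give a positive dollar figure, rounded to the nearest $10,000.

Tail multiplier: φ(z)/(1−α) = 0.175397 / 0.1 = 1.754.
ES = −(0.14%) + 0.92% × 1.754 = 1.474%.
On $1,000,000,000: 0.01474 × $1,000,000,000 = $14,740,000.

$14,740,000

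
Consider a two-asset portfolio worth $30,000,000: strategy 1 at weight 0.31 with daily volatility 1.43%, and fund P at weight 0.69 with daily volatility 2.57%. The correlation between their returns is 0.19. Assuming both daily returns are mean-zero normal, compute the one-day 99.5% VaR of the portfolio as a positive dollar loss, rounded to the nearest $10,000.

σ_p² = 0.31²·1.43² + 0.69²·2.57² + 2·0.19·0.31·0.69·1.43·2.57 = 3.6398 (%²).
σ_p = √3.6398 = 1.908%.
At 99.5%, z = 2.576.
VaR = 2.576 × 1.908% = 4.915%; on $30,000,000 that is $1,474,500.

$1,470,000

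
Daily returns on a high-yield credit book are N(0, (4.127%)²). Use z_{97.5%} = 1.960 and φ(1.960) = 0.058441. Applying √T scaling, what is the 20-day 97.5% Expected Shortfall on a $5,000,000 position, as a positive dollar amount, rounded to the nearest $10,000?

$2,160,000

σ_{20d} = 4.127% × √20 = 18.457%.
ES multiplier = φ(z)/(1−α) = 0.058441/0.025 = 2.338.
ES = 18.457% × 2.338 = 43.152%; on $5,000,000: $2,157,600.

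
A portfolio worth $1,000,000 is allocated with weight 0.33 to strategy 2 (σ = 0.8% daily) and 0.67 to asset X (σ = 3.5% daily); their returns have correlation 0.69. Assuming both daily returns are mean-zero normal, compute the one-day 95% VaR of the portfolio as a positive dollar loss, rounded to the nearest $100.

σ_p² = 0.33²·0.8² + 0.67²·3.5² + 2·0.69·0.33·0.67·0.8·3.5 = 6.4231 (%²).
σ_p = √6.4231 = 2.534%.
At 95%, z = 1.645.
VaR = 1.645 × 2.534% = 4.168%; on $1,000,000 that is $41,680.

$41,700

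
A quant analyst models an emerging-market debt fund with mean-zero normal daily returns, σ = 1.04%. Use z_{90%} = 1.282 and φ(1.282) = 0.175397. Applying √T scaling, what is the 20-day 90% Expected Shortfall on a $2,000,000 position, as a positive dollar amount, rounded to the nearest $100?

$163,200

σ_{20d} = 1.04% × √20 = 4.651%.
ES multiplier = φ(z)/(1−α) = 0.175397/0.1 = 1.754.
ES = 4.651% × 1.754 = 8.158%; on $2,000,000: $163,160.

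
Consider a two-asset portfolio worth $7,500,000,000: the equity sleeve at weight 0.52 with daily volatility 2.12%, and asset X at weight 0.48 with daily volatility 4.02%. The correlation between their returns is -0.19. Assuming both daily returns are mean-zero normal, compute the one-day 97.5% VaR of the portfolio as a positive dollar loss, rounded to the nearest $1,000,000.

$299,000,000

σ_p² = 0.52²·2.12² + 0.48²·4.02² + 2·-0.19·0.52·0.48·2.12·4.02 = 4.1303 (%²).
σ_p = √4.1303 = 2.032%.
At 97.5%, z = 1.960.
VaR = 1.960 × 2.032% = 3.983%; on $7,500,000,000 that is $298,725,000.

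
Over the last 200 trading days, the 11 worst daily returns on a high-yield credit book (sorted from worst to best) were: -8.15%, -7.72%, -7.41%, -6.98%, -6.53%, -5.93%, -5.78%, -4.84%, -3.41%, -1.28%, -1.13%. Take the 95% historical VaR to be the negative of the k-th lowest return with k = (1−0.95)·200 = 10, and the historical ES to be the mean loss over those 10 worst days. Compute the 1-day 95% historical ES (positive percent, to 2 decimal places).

5.80%

The 10 worst returns sum to -58.03%.
ES = −(-58.03%) / 10 = 5.803% ≈ 5.80%.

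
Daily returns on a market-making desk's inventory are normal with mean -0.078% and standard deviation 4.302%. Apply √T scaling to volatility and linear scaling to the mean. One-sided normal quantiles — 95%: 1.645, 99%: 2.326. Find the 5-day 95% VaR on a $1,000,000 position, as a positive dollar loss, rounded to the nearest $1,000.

$162,000

σ_{5d} = 4.302% × √5 = 9.620%; μ_{5d} = 5 × -0.078% = -0.390%.
VaR = −(-0.390%) + 1.645 × 9.620% = 16.215%.
On $1,000,000: 0.16215 × $1,000,000 = $162,150.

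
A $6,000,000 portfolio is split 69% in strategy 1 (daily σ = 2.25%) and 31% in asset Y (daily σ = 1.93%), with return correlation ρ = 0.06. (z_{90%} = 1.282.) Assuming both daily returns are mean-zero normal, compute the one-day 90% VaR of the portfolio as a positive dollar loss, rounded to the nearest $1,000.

$131,000

σ_p² = 0.69²·2.25² + 0.31²·1.93² + 2·0.06·0.69·0.31·2.25·1.93 = 2.8797 (%²).
σ_p = √2.8797 = 1.697%.
VaR = 1.282 × 1.697% = 2.176%; on $6,000,000 that is $130,560.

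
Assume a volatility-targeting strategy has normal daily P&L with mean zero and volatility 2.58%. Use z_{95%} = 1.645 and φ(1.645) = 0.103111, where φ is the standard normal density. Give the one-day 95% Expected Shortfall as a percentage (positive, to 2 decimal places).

5.32%

Tail multiplier: φ(z)/(1−α) = 0.103111 / 0.05 = 2.062.
ES = 2.58% × 2.062 = 5.320%.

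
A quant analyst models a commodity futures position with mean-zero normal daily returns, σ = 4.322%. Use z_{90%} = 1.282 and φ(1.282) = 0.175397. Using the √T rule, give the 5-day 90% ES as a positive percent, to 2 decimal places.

σ_{5d} = 4.322% × √5 = 9.664%.
ES multiplier = φ(z)/(1−α) = 0.175397/0.1 = 1.754.
ES = 9.664% × 1.754 = 16.951%.

16.95%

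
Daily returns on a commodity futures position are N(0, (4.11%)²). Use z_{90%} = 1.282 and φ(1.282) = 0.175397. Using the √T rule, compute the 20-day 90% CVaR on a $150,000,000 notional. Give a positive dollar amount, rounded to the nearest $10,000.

σ_{20d} = 4.11% × √20 = 18.380%.
ES multiplier = φ(z)/(1−α) = 0.175397/0.1 = 1.754.
ES = 18.380% × 1.754 = 32.239%; on $150,000,000: $48,358,500.

$48,360,000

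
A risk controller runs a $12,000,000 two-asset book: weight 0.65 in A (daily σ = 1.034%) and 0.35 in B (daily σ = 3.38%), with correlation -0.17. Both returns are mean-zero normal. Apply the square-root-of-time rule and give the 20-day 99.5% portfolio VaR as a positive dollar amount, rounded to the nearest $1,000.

σ_p = √(0.65²·1.034² + 0.35²·3.38² + 2·-0.17·0.65·0.35·1.034·3.38) = 1.257%.
σ_{20d} = 1.257% × √20 = 5.621%.
z(99.5%) = 2.576.
VaR = 2.576 × 5.621% = 14.480%; on $12,000,000 that is $1,737,600.

$1,738,000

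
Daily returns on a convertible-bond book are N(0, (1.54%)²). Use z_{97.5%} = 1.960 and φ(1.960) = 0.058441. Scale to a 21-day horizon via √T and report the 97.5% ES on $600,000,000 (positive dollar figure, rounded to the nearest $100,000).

$99,000,000

σ_{21d} = 1.54% × √21 = 7.057%.
ES multiplier = φ(z)/(1−α) = 0.058441/0.025 = 2.338.
ES = 7.057% × 2.338 = 16.499%; on $600,000,000: $98,994,000.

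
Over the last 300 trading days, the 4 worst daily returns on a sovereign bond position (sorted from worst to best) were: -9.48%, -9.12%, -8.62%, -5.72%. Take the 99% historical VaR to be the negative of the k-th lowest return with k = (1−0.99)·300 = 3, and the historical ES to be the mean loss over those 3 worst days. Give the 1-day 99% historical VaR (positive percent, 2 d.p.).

8.62%

k = 3; the 3rd lowest return is -8.62%, so VaR = 8.62%.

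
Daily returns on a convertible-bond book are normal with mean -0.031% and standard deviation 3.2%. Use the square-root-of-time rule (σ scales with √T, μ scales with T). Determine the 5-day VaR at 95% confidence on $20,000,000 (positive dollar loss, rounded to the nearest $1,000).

$2,385,000

At 95%, z = 1.645.
σ_{5d} = 3.2% × √5 = 7.155%; μ_{5d} = 5 × -0.031% = -0.155%.
VaR = −(-0.155%) + 1.645 × 7.155% = 11.925%.
On $20,000,000: 0.11925 × $20,000,000 = $2,385,000.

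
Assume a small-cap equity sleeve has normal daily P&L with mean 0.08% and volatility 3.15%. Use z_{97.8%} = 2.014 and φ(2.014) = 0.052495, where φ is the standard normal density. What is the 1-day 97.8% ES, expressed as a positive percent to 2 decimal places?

7.44%

Tail multiplier: φ(z)/(1−α) = 0.052495 / 0.022 = 2.386.
ES = −(0.08%) + 3.15% × 2.386 = 7.436%.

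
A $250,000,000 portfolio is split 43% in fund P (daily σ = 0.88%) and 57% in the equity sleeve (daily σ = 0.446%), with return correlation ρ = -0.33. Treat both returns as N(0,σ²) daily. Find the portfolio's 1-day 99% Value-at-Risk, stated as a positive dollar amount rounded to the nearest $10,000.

σ_p² = 0.43²·0.88² + 0.57²·0.446² + 2·-0.33·0.43·0.57·0.88·0.446 = 0.1443 (%²).
σ_p = √0.1443 = 0.380%.
At 99%, z = 2.326.
VaR = 2.326 × 0.380% = 0.884%; on $250,000,000 that is $2,210,000.

$2,210,000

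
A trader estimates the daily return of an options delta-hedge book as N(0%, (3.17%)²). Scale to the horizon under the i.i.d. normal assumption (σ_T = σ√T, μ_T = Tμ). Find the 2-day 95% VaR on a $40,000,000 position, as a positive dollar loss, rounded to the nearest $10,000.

$2,950,000

At 95%, z = 1.645.
σ_{2d} = 3.17% × √2 = 4.483%.
VaR = 1.645 × 4.483% = 7.375%.
On $40,000,000: 0.07375 × $40,000,000 = $2,950,000.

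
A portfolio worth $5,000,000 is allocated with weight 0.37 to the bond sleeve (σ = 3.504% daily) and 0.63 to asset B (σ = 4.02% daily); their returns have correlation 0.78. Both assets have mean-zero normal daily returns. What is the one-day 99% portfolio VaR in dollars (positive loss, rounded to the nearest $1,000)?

σ_p² = 0.37²·3.504² + 0.63²·4.02² + 2·0.78·0.37·0.63·3.504·4.02 = 13.2171 (%²).
σ_p = √13.2171 = 3.636%.
At 99%, z = 2.326.
VaR = 2.326 × 3.636% = 8.457%; on $5,000,000 that is $422,850.

$423,000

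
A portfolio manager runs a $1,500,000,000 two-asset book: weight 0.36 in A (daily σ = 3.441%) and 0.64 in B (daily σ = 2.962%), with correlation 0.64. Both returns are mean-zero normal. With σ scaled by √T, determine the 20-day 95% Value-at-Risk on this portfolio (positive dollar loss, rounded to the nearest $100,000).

$314,700,000

σ_p = √(0.36²·3.441² + 0.64²·2.962² + 2·0.64·0.36·0.64·3.441·2.962) = 2.852%.
σ_{20d} = 2.852% × √20 = 12.755%.
z(95%) = 1.645.
VaR = 1.645 × 12.755% = 20.982%; on $1,500,000,000 that is $314,730,000.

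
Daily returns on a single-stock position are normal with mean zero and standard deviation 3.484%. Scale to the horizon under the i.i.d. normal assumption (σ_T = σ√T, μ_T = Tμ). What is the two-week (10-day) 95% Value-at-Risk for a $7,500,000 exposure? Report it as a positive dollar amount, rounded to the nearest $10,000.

At 95%, z = 1.645.
σ_{10d} = 3.484% × √10 = 11.017%.
VaR = 1.645 × 11.017% = 18.123%.
On $7,500,000: 0.18123 × $7,500,000 = $1,359,225.

$1,360,000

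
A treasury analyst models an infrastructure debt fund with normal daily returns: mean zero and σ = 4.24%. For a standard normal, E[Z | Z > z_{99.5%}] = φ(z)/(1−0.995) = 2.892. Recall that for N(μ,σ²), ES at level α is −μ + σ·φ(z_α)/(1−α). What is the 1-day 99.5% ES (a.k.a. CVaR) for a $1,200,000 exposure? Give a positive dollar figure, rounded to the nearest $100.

$147,100

ES = 4.24% × 2.892 = 12.262%.
On $1,200,000: 0.12262 × $1,200,000 = $147,144.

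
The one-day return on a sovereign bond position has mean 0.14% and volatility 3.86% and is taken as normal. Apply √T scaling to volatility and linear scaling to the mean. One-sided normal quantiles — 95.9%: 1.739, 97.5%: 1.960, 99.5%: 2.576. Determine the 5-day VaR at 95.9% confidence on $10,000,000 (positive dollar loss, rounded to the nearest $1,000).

σ_{5d} = 3.86% × √5 = 8.631%; μ_{5d} = 5 × 0.14% = 0.700%.
VaR = −(0.700%) + 1.739 × 8.631% = 14.309%.
On $10,000,000: 0.14309 × $10,000,000 = $1,430,900.

$1,431,000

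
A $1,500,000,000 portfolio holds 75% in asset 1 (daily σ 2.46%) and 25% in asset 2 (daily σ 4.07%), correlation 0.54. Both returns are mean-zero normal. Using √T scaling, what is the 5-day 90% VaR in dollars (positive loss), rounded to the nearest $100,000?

$109,300,000

σ_p = √(0.75²·2.46² + 0.25²·4.07² + 2·0.54·0.75·0.25·2.46·4.07) = 2.543%.
σ_{5d} = 2.543% × √5 = 5.686%.
z(90%) = 1.282.
VaR = 1.282 × 5.686% = 7.289%; on $1,500,000,000 that is $109,335,000.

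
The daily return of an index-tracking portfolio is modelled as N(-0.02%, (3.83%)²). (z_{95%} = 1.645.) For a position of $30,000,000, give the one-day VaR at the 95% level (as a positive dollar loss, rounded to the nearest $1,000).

$1,896,000

VaR = −μ + z·σ = −(-0.02%) + 1.645 × 3.83% = 6.320%.
On $30,000,000: 0.06320 × $30,000,000 = $1,896,000.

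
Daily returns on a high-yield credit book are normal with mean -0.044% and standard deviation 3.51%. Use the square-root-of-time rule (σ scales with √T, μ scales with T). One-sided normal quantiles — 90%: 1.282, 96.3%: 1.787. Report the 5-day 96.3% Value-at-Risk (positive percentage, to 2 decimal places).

14.25%

σ_{5d} = 3.51% × √5 = 7.849%; μ_{5d} = 5 × -0.044% = -0.220%.
VaR = −(-0.220%) + 1.787 × 7.849% = 14.246%.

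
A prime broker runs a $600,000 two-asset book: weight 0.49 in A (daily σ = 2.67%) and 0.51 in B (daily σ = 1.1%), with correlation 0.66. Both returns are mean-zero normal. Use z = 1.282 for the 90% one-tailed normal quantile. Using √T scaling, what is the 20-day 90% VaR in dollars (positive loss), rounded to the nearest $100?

$59,500

σ_p = √(0.49²·2.67² + 0.51²·1.1² + 2·0.66·0.49·0.51·2.67·1.1) = 1.731%.
σ_{20d} = 1.731% × √20 = 7.741%.
VaR = 1.282 × 7.741% = 9.924%; on $600,000 that is $59,544.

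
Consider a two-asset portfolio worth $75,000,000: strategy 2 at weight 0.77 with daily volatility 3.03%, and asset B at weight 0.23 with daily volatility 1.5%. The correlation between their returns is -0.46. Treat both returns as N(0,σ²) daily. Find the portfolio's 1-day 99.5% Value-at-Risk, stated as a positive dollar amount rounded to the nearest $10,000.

σ_p² = 0.77²·3.03² + 0.23²·1.5² + 2·-0.46·0.77·0.23·3.03·1.5 = 4.8219 (%²).
σ_p = √4.8219 = 2.196%.
At 99.5%, z = 2.576.
VaR = 2.576 × 2.196% = 5.657%; on $75,000,000 that is $4,242,750.

$4,240,000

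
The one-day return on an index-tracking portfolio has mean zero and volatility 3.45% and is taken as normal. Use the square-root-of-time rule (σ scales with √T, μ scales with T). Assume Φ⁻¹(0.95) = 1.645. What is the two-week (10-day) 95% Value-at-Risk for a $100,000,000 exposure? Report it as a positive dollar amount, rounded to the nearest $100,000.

σ_{10d} = 3.45% × √10 = 10.910%.
VaR = 1.645 × 10.910% = 17.947%.
On $100,000,000: 0.17947 × $100,000,000 = $17,947,000.

$17,900,000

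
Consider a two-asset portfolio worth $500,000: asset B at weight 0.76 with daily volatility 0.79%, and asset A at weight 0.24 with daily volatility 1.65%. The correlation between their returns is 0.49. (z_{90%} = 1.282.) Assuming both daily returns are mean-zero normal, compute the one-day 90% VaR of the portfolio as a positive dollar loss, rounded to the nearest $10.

σ_p² = 0.76²·0.79² + 0.24²·1.65² + 2·0.49·0.76·0.24·0.79·1.65 = 0.7503 (%²).
σ_p = √0.7503 = 0.866%.
VaR = 1.282 × 0.866% = 1.110%; on $500,000 that is $5,550.

$5,550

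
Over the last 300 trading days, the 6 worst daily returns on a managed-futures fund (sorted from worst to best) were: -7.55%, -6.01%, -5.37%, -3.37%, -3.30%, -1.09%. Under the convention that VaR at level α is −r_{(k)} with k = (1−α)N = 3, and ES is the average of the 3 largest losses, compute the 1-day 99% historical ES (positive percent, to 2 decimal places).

The 3 worst returns sum to -18.93%.
ES = −(-18.93%) / 3 = 6.31%.

6.31%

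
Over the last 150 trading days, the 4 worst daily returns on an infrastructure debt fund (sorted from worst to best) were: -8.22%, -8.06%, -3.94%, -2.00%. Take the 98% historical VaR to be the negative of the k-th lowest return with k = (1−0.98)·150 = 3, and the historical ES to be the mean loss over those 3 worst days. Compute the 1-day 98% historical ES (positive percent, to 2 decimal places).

6.74%

The 3 worst returns sum to -20.22%.
ES = −(-20.22%) / 3 = 6.74%.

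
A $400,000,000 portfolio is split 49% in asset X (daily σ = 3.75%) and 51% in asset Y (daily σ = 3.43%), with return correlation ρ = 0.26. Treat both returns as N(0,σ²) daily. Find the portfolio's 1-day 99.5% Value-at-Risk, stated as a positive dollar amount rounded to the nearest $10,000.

σ_p² = 0.49²·3.75² + 0.51²·3.43² + 2·0.26·0.49·0.51·3.75·3.43 = 8.1079 (%²).
σ_p = √8.1079 = 2.847%.
At 99.5%, z = 2.576.
VaR = 2.576 × 2.847% = 7.334%; on $400,000,000 that is $29,336,000.

$29,340,000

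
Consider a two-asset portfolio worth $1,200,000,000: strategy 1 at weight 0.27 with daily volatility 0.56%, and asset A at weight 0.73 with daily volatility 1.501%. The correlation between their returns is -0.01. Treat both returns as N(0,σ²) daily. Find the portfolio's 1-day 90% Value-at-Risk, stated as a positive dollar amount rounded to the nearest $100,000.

$17,000,000

σ_p² = 0.27²·0.56² + 0.73²·1.501² + 2·-0.01·0.27·0.73·0.56·1.501 = 1.2202 (%²).
σ_p = √1.2202 = 1.105%.
At 90%, z = 1.282.
VaR = 1.282 × 1.105% = 1.417%; on $1,200,000,000 that is $17,004,000.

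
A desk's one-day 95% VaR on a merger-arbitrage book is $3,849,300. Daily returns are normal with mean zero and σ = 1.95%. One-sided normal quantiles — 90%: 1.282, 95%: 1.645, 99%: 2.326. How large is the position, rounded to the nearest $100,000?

VaR as a fraction of value: z·σ = 1.645 × 1.95% = 3.20775%.
Position = $3,849,300 / 0.0320775 = $120,000,000.

$120,000,000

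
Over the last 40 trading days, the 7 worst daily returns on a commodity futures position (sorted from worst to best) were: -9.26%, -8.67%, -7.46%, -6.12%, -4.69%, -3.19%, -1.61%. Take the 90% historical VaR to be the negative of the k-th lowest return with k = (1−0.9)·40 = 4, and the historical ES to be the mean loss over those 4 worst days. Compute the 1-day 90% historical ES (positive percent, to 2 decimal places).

The 4 worst returns sum to -31.51%.
ES = −(-31.51%) / 4 = 7.8775% ≈ 7.88%.

7.88%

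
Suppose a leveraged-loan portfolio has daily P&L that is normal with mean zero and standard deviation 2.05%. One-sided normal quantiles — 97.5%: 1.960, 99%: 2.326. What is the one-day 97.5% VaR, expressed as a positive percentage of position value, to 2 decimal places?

4.02%

VaR = z·σ = 1.960 × 2.05% = 4.018%.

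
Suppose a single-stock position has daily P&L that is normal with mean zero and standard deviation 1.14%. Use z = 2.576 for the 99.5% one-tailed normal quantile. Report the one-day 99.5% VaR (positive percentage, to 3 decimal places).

2.937%

VaR = z·σ = 2.576 × 1.14% = 2.937%.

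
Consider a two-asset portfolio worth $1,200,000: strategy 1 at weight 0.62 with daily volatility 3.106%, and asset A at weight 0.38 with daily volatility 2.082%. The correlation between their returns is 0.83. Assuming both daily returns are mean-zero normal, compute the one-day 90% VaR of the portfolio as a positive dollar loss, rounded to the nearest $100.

$40,300

σ_p² = 0.62²·3.106² + 0.38²·2.082² + 2·0.83·0.62·0.38·3.106·2.082 = 6.8634 (%²).
σ_p = √6.8634 = 2.620%.
At 90%, z = 1.282.
VaR = 1.282 × 2.620% = 3.359%; on $1,200,000 that is $40,308.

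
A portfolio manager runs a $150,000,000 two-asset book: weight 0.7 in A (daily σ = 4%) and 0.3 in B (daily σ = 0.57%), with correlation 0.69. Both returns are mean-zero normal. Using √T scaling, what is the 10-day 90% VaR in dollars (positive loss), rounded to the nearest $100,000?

σ_p = √(0.7²·4² + 0.3²·0.57² + 2·0.69·0.7·0.3·4·0.57) = 2.921%.
σ_{10d} = 2.921% × √10 = 9.237%.
z(90%) = 1.282.
VaR = 1.282 × 9.237% = 11.842%; on $150,000,000 that is $17,763,000.

$17,800,000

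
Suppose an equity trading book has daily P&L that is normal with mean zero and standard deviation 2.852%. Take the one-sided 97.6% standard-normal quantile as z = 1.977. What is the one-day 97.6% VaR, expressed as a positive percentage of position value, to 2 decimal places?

VaR = z·σ = 1.977 × 2.852% = 5.638%.

5.64%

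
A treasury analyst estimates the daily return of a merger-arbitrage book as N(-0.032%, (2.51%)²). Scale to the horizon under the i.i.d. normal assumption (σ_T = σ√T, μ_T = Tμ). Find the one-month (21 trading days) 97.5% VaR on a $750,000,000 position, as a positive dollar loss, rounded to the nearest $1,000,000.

At 97.5%, z = 1.960.
σ_{21d} = 2.51% × √21 = 11.502%; μ_{21d} = 21 × -0.032% = -0.672%.
VaR = −(-0.672%) + 1.960 × 11.502% = 23.216%.
On $750,000,000: 0.23216 × $750,000,000 = $174,120,000.

$174,000,000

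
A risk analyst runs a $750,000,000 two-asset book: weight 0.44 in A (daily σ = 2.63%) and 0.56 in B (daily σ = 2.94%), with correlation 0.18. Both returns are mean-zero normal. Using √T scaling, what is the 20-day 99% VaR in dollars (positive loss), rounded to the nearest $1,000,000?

σ_p = √(0.44²·2.63² + 0.56²·2.94² + 2·0.18·0.44·0.56·2.63·2.94) = 2.176%.
σ_{20d} = 2.176% × √20 = 9.731%.
z(99%) = 2.326.
VaR = 2.326 × 9.731% = 22.634%; on $750,000,000 that is $169,755,000.

$170,000,000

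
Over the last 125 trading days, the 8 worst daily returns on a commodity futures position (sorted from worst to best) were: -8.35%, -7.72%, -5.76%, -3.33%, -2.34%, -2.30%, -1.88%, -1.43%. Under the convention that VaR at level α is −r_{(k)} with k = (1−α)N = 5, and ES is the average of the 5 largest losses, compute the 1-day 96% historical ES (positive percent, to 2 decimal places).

The 5 worst returns sum to -27.50%.
ES = −(-27.50%) / 5 = 5.5% ≈ 5.50%.

5.50%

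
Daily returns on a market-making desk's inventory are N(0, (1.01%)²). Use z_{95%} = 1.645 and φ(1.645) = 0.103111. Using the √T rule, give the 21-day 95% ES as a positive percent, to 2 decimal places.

9.54%

σ_{21d} = 1.01% × √21 = 4.628%.
ES multiplier = φ(z)/(1−α) = 0.103111/0.05 = 2.062.
ES = 4.628% × 2.062 = 9.543%.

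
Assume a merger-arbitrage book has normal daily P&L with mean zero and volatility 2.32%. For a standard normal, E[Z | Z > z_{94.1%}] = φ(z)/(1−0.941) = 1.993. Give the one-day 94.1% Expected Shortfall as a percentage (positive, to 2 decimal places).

4.62%

ES = 2.32% × 1.993 = 4.624%.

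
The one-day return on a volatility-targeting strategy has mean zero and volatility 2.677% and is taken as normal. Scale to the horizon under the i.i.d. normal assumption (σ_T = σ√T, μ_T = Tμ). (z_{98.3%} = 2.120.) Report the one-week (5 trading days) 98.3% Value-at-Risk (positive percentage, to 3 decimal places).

12.690%

σ_{5d} = 2.677% × √5 = 5.986%.
VaR = 2.120 × 5.986% = 12.690%.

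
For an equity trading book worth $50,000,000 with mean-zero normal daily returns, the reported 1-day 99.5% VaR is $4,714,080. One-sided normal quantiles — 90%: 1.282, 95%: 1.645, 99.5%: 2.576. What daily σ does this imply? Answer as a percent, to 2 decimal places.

3.66%

VaR as a fraction: $4,714,080 / $50,000,000 = 9.428%.
σ = VaR / z = 9.428% / 2.576 = 3.660%.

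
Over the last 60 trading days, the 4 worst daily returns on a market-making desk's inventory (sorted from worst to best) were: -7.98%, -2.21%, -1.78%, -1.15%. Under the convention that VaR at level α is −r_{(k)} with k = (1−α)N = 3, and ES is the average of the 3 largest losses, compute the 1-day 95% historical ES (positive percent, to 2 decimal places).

3.99%

The 3 worst returns sum to -11.97%.
ES = −(-11.97%) / 3 = 3.99%.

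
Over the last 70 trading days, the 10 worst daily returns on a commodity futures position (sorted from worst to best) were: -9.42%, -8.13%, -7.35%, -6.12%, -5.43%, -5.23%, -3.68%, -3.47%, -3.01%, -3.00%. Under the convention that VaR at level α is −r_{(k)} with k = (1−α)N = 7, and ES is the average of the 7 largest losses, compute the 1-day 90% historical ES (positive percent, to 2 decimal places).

6.48%

The 7 worst returns sum to -45.36%.
ES = −(-45.36%) / 7 = 6.48%.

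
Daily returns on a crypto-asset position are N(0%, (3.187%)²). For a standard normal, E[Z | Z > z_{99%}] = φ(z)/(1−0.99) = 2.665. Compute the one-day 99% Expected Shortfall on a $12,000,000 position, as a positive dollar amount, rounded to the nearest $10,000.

$1,020,000

ES = 3.187% × 2.665 = 8.493%.
On $12,000,000: 0.08493 × $12,000,000 = $1,019,160.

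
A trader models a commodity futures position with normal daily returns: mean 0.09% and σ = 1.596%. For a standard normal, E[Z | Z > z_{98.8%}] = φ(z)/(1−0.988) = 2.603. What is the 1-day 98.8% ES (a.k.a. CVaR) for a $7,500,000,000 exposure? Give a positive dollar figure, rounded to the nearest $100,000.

$304,800,000

ES = −(0.09%) + 1.596% × 2.603 = 4.064%.
On $7,500,000,000: 0.04064 × $7,500,000,000 = $304,800,000.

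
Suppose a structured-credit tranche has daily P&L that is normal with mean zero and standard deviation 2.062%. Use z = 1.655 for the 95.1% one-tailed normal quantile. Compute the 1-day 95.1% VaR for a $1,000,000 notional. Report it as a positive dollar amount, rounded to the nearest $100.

$34,100

VaR = z·σ = 1.655 × 2.062% = 3.413%.
On $1,000,000: 0.03413 × $1,000,000 = $34,130.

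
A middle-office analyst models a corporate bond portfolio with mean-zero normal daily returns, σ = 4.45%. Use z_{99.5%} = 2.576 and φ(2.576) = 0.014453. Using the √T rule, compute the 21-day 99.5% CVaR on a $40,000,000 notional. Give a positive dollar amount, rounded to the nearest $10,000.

σ_{21d} = 4.45% × √21 = 20.392%.
ES multiplier = φ(z)/(1−α) = 0.014453/0.005 = 2.891.
ES = 20.392% × 2.891 = 58.953%; on $40,000,000: $23,581,200.

$23,580,000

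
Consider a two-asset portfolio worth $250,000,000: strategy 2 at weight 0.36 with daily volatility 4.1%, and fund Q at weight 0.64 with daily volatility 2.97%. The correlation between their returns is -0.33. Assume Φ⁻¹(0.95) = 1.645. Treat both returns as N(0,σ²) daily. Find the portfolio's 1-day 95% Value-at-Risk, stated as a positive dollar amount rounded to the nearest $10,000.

$8,160,000

σ_p² = 0.36²·4.1² + 0.64²·2.97² + 2·-0.33·0.36·0.64·4.1·2.97 = 3.9399 (%²).
σ_p = √3.9399 = 1.985%.
VaR = 1.645 × 1.985% = 3.265%; on $250,000,000 that is $8,162,500.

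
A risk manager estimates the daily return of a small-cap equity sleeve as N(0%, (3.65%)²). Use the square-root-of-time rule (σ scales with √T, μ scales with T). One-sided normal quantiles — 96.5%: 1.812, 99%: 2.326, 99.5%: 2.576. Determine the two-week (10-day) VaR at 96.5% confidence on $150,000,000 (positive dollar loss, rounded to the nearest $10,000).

σ_{10d} = 3.65% × √10 = 11.542%.
VaR = 1.812 × 11.542% = 20.914%.
On $150,000,000: 0.20914 × $150,000,000 = $31,371,000.

$31,370,000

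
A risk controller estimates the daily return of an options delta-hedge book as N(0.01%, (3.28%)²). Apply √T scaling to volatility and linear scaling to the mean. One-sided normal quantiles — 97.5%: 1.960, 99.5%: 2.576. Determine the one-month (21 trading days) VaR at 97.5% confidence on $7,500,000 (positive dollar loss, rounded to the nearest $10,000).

σ_{21d} = 3.28% × √21 = 15.031%; μ_{21d} = 21 × 0.01% = 0.210%.
VaR = −(0.210%) + 1.960 × 15.031% = 29.251%.
On $7,500,000: 0.29251 × $7,500,000 = $2,193,825.

$2,190,000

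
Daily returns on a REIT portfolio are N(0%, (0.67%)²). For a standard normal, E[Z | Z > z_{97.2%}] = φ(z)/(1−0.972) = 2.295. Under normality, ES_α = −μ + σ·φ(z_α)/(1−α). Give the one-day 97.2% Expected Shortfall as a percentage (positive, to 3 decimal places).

ES = 0.67% × 2.295 = 1.538%.

1.538%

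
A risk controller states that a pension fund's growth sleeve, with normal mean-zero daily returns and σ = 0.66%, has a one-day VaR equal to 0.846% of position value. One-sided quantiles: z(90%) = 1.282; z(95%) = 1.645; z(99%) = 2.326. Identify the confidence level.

90%

Implied z = VaR/σ = 0.846 / 0.66 = 1.282.
This matches z(90%) = 1.282.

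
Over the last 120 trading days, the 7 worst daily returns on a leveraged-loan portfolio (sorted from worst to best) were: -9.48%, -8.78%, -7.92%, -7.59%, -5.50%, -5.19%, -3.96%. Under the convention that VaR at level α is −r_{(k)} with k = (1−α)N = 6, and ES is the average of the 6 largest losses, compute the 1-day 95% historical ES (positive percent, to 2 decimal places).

The 6 worst returns sum to -44.46%.
ES = −(-44.46%) / 6 = 7.41%.

7.41%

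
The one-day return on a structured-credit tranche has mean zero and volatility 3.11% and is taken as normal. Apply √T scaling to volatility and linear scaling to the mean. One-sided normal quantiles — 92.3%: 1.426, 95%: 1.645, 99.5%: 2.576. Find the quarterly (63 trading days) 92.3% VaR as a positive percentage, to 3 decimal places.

σ_{63d} = 3.11% × √63 = 24.685%.
VaR = 1.426 × 24.685% = 35.201%.

35.201%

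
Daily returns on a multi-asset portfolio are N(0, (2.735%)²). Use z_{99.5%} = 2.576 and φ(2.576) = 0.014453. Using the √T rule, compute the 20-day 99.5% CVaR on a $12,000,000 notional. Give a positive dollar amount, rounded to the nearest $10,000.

$4,240,000

σ_{20d} = 2.735% × √20 = 12.231%.
ES multiplier = φ(z)/(1−α) = 0.014453/0.005 = 2.891.
ES = 12.231% × 2.891 = 35.360%; on $12,000,000: $4,243,200.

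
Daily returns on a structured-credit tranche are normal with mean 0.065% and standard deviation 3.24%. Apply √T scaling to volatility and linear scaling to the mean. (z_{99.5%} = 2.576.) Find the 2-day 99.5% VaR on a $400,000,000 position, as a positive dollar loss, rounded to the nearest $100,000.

$46,700,000

σ_{2d} = 3.24% × √2 = 4.582%; μ_{2d} = 2 × 0.065% = 0.130%.
VaR = −(0.130%) + 2.576 × 4.582% = 11.673%.
On $400,000,000: 0.11673 × $400,000,000 = $46,692,000.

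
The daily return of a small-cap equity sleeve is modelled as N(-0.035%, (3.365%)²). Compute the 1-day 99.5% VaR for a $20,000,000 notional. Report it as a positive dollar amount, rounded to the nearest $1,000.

$1,741,000

At 99.5% one-sided, z = 2.576.
VaR = −μ + z·σ = −(-0.035%) + 2.576 × 3.365% = 8.703%.
On $20,000,000: 0.08703 × $20,000,000 = $1,740,600.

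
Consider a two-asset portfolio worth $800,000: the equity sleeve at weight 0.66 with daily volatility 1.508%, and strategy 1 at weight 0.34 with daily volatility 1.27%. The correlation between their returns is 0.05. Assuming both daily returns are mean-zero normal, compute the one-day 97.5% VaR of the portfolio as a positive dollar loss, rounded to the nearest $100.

σ_p² = 0.66²·1.508² + 0.34²·1.27² + 2·0.05·0.66·0.34·1.508·1.27 = 1.2200 (%²).
σ_p = √1.2200 = 1.105%.
At 97.5%, z = 1.960.
VaR = 1.960 × 1.105% = 2.166%; on $800,000 that is $17,328.

$17,300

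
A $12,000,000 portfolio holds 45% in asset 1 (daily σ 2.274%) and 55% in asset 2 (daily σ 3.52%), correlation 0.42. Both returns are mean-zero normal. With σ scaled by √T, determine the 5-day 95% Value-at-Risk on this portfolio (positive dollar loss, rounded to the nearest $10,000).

$1,120,000

σ_p = √(0.45²·2.274² + 0.55²·3.52² + 2·0.42·0.45·0.55·2.274·3.52) = 2.542%.
σ_{5d} = 2.542% × √5 = 5.684%.
z(95%) = 1.645.
VaR = 1.645 × 5.684% = 9.350%; on $12,000,000 that is $1,122,000.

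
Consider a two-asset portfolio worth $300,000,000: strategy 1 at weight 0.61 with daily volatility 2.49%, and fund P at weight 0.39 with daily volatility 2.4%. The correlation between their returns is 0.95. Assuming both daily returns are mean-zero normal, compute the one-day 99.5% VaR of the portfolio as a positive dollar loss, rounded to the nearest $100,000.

σ_p² = 0.61²·2.49² + 0.39²·2.4² + 2·0.95·0.61·0.39·2.49·2.4 = 5.8844 (%²).
σ_p = √5.8844 = 2.426%.
At 99.5%, z = 2.576.
VaR = 2.576 × 2.426% = 6.249%; on $300,000,000 that is $18,747,000.

$18,700,000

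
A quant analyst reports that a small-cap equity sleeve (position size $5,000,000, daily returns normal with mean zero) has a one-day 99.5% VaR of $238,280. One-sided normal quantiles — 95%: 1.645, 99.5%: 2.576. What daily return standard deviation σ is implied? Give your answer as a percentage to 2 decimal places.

VaR as a fraction: $238,280 / $5,000,000 = 4.766%.
σ = VaR / z = 4.766% / 2.576 = 1.850%.

1.85%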